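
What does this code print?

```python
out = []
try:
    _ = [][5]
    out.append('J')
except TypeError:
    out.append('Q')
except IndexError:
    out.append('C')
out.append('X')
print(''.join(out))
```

Execution trace: 'C' (except IndexError) → 'X' (after the try/except). Output: CX

Answer: CX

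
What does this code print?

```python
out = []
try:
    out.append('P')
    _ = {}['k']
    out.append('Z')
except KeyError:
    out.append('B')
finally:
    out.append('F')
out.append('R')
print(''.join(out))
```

Execution trace: 'P' (try body) → 'B' (except KeyError) → 'F' (finally) → 'R' (after the try/except). Output: PBFR

Answer: PBFR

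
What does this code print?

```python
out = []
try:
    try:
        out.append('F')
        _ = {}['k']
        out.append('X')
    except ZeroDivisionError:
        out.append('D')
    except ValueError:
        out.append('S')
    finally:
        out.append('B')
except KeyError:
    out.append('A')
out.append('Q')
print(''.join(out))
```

Execution trace: 'F' (try body) → 'B' (finally) → 'A' (outer except KeyError) → 'Q' (after the try/except). Output: FBAQ

Answer: FBAQ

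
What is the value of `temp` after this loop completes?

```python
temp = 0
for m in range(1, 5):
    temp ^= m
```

XOR of 1 to 4
`temp` takes the values: 0 → 1 → 3 → 0 → 4

Answer: 4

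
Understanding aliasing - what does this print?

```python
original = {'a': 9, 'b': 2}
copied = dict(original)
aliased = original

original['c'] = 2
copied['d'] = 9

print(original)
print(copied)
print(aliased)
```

Key concept: dict() creates copy, assignment creates alias.
Step by step:
`original = {'a': 9, 'b': 2}` → original = {'a': 9, 'b': 2}
`copied = dict(original)` → copied = {'a': 9, 'b': 2}
`aliased = original` → aliased = {'a': 9, 'b': 2} (same object as original)
`original['c'] = 2` → original = {'a': 9, 'b': 2, 'c': 2} (same object as aliased); aliased = {'a': 9, 'b': 2, 'c': 2} (same object as original)
`copied['d'] = 9` → copied = {'a': 9, 'b': 2, 'd': 9}
`print(original)` → prints {'a': 9, 'b': 2, 'c': 2}
`print(copied)` → prints {'a': 9, 'b': 2, 'd': 9}
`print(aliased)` → prints {'a': 9, 'b': 2, 'c': 2}

Answer:
{'a': 9, 'b': 2, 'c': 2}
{'a': 9, 'b': 2, 'd': 9}
{'a': 9, 'b': 2, 'c': 2}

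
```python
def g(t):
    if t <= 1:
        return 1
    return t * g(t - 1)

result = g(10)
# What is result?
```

g(10) = 10 * 9 * 8 * 7 * 6 * 5 * 4 * 3 * 2 * 1 = 3628800

Answer: 3628800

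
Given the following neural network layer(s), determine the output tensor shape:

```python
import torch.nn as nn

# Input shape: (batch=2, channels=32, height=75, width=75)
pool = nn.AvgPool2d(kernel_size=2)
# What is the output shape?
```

Input: (2, 32, 75, 75) -> Output: (2, 32, 37, 37)

Answer: (2, 32, 37, 37)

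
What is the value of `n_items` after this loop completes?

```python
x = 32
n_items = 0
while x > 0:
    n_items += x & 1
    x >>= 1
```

Count set bits in 32 (binary: 0b100000)
`n_items` takes the values: 0 → 1

Answer: 1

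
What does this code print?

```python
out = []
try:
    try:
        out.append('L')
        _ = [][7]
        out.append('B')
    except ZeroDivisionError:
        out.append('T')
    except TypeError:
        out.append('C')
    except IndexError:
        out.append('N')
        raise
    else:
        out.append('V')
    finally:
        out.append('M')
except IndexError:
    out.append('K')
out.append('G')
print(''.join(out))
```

Execution trace: 'L' (inner try body) → 'N' (inner except IndexError) → 'M' (inner finally) → 'K' (outer except IndexError) → 'G' (after the try/except). Output: LNMKG

Answer: LNMKG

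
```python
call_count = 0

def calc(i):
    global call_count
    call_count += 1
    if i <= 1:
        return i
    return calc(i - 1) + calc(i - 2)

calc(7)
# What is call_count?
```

Calls(i) = 1 + Calls(i-1) + Calls(i-2); Calls(0)=Calls(1)=1. For i=7 this gives 41.

Answer: 41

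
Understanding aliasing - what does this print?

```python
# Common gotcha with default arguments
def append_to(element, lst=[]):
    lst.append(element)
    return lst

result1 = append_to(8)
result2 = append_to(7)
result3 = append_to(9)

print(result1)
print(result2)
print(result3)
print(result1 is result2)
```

Key concept: mutable default argument gotcha.
Step by step:
`result1 = append_to(8)` → result1 = [8]
`result2 = append_to(7)` → result1 = [8, 7] (same object as result2); result2 = [8, 7] (same object as result1)
`result3 = append_to(9)` → result1 = [8, 7, 9] (same object as result2, result3); result2 = [8, 7, 9] (same object as result1, result3); result3 = [8, 7, 9] (same object as result1, result2)
`print(result1)` → prints [8, 7, 9]
`print(result2)` → prints [8, 7, 9]
`print(result3)` → prints [8, 7, 9]
`print(result1 is result2)` → prints True

Answer:
[8, 7, 9]
[8, 7, 9]
[8, 7, 9]
True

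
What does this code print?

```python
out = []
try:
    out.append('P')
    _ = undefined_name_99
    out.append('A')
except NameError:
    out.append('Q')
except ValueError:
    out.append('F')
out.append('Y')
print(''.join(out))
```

Execution trace: 'P' (try body) → 'Q' (except NameError) → 'Y' (after the try/except). Output: PQY

Answer: PQY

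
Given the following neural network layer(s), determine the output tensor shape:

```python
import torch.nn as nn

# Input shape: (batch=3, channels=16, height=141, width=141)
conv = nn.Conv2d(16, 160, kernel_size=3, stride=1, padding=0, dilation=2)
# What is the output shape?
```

Input: (3, 16, 141, 141) -> Output: (3, 160, 137, 137)

Answer: (3, 160, 137, 137)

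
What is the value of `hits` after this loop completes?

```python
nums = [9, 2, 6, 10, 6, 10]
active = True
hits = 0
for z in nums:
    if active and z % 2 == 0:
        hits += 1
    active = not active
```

Count even values at even positions
`hits` takes the values: 0 → 1 → 2

Answer: 2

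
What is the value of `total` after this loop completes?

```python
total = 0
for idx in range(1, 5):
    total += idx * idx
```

Sum of squares 1² to 4² = 30
`total` takes the values: 0 → 1 → 5 → 14 → 30

Answer: 30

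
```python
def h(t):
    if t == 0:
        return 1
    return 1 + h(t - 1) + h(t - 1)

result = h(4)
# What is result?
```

h(t) = 1 + 2·h(t-1), h(0)=1. Closed form: (1+1)·2^4 - 1 = 31.

Answer: 31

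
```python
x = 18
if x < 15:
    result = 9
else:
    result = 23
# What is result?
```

Trace:
`x = 18` → x = 18
`if x < 15: ...` → x < 15 is False, take else branch → result = 23
So result = 23

Answer: 23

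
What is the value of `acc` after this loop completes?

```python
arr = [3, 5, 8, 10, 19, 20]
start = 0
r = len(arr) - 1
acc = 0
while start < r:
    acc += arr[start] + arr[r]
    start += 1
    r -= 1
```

Sum of pairs from ends
`acc` takes the values: 0 → 23 → 47 → 65

Answer: 65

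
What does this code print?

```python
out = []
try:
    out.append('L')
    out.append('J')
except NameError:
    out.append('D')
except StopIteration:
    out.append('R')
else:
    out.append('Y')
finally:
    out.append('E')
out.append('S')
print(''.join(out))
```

Execution trace: 'L' (try body) → 'J' (try body, no exception) → 'Y' (else) → 'E' (finally) → 'S' (after the try/except). Output: LJYES

Answer: LJYES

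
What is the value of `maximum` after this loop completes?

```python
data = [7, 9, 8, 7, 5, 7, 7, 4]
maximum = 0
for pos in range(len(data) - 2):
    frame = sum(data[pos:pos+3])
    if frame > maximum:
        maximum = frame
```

Max sum of 3-element window in [7, 9, 8, 7, 5, 7, 7, 4]
`maximum` takes the values: 0 → 24

Answer: 24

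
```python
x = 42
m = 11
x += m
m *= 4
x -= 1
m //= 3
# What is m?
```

Trace:
`x = 42` → x = 42
`m = 11` → m = 11
`x += m` → x = 53
`m *= 4` → m = 44
`x -= 1` → x = 52
`m //= 3` → m = 14
So m = 14

Answer: 14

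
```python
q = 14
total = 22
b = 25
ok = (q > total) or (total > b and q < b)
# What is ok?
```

Trace:
`q = 14` → q = 14
`total = 22` → total = 22
`b = 25` → b = 25
`ok = (q > total) or (total > b and q < b)` → ok = False
So ok = False

Answer: False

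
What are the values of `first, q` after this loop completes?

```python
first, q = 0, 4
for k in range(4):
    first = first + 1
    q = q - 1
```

first goes 0→4, q goes 4→0
`first, q` takes the values: (0, 4) → (1, 4) → (1, 3) → (2, 3) → (2, 2) → (3, 2) → (3, 1) → (4, 1) → (4, 0)

Answer: 4, 0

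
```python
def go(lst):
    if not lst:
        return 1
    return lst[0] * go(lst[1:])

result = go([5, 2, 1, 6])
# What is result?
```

Product over [5, 2, 1, 6] = 5 * 2 * 1 * 6 = 60

Answer: 60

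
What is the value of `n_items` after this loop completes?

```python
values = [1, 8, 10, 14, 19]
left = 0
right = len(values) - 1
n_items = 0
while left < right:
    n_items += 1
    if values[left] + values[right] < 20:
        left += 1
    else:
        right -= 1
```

Steps to find pair summing to 20
`n_items` takes the values: 0 → 1 → 2 → 3 → 4

Answer: 4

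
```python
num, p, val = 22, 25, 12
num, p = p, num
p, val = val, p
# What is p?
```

Trace:
`num, p, val = 22, 25, 12` → num = 22; p = 25; val = 12
`num, p = p, num` → num = 25; p = 22
`p, val = val, p` → p = 12; val = 22
So p = 12

Answer: 12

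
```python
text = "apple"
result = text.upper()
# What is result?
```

Trace:
`text = "apple"` → text = 'apple'
`result = text.upper()` → result = 'APPLE'
So result = 'APPLE'

Answer: 'APPLE'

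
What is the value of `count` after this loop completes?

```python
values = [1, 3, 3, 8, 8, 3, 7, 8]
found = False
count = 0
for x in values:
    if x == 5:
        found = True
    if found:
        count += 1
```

Count elements after first 5 in [1, 3, 3, 8, 8, 3, 7, 8]
`count` takes the values: 0

Answer: 0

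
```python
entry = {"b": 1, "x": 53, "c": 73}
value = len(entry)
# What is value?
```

Trace:
`entry = {"b": 1, "x": 53, "c": 73}` → entry = {'b': 1, 'x': 53, 'c': 73}
`value = len(entry)` → value = 3
So value = 3

Answer: 3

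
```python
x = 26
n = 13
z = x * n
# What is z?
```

Trace:
`x = 26` → x = 26
`n = 13` → n = 13
`z = x * n` → z = 338
So z = 338

Answer: 338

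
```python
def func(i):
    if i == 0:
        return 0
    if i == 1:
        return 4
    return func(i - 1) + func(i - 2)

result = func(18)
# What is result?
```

Build up from base cases: func(0)=0, func(1)=4, func(2)=4, func(3)=8, func(4)=12, func(5)=20, func(6)=32, ..., func(18)=10336

Answer: 10336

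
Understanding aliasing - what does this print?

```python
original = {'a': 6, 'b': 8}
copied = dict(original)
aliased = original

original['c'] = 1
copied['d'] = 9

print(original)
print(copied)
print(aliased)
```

Key concept: dict() creates copy, assignment creates alias.
Step by step:
`original = {'a': 6, 'b': 8}` → original = {'a': 6, 'b': 8}
`copied = dict(original)` → copied = {'a': 6, 'b': 8}
`aliased = original` → aliased = {'a': 6, 'b': 8} (same object as original)
`original['c'] = 1` → original = {'a': 6, 'b': 8, 'c': 1} (same object as aliased); aliased = {'a': 6, 'b': 8, 'c': 1} (same object as original)
`copied['d'] = 9` → copied = {'a': 6, 'b': 8, 'd': 9}
`print(original)` → prints {'a': 6, 'b': 8, 'c': 1}
`print(copied)` → prints {'a': 6, 'b': 8, 'd': 9}
`print(aliased)` → prints {'a': 6, 'b': 8, 'c': 1}

Answer:
{'a': 6, 'b': 8, 'c': 1}
{'a': 6, 'b': 8, 'd': 9}
{'a': 6, 'b': 8, 'c': 1}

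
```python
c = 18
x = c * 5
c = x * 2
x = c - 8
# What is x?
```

Trace:
`c = 18` → c = 18
`x = c * 5` → x = 90
`c = x * 2` → c = 180
`x = c - 8` → x = 172
So x = 172

Answer: 172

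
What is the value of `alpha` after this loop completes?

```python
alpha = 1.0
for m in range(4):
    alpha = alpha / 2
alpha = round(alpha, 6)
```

Halving LR 4 times: 1 / 2^4
`alpha` takes the values: 1.0 → 0.5 → 0.25 → 0.125 → 0.0625

Answer: 0.0625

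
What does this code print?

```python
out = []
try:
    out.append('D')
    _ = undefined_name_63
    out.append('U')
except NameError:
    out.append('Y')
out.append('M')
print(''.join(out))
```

Execution trace: 'D' (try body) → 'Y' (except NameError) → 'M' (after the try/except). Output: DYM

Answer: DYM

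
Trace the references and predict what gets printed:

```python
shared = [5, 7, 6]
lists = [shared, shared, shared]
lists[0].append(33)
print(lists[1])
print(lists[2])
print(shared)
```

Key concept: list of same reference.
Step by step:
`shared = [5, 7, 6]` → shared = [5, 7, 6]
`lists = [shared, shared, shared]` → lists = [[5, 7, 6], [5, 7, 6], [5, 7, 6]]
`lists[0].append(33)` → shared = [5, 7, 6, 33]; lists = [[5, 7, 6, 33], [5, 7, 6, 33], [5, 7, 6, 33]]
`print(lists[1])` → prints [5, 7, 6, 33]
`print(lists[2])` → prints [5, 7, 6, 33]
`print(shared)` → prints [5, 7, 6, 33]

Answer:
[5, 7, 6, 33]
[5, 7, 6, 33]
[5, 7, 6, 33]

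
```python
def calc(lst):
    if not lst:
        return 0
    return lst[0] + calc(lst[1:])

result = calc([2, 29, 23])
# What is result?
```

2 + 29 + 23 + 0 = 54

Answer: 54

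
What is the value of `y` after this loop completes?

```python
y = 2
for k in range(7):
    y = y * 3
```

Multiply by 3, 7 times: 2 * 3^7 = 4374
`y` takes the values: 2 → 6 → 18 → 54 → 162 → 486 → 1458 → 4374

Answer: 4374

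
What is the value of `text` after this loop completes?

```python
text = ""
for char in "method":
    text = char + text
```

Reverse 'method'
`text` takes the values: "" → "m" → "em" → "tem" → "htem" → "ohtem" → "dohtem"

Answer: "dohtem"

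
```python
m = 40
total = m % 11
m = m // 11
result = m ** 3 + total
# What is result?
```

Trace:
`m = 40` → m = 40
`total = m % 11` → total = 7
`m = m // 11` → m = 3
`result = m ** 3 + total` → result = 34
So result = 34

Answer: 34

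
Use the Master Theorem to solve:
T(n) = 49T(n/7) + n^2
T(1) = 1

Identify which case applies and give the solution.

a=49, b=7, f(n)=n^2. log_7(49) = 2. Since c=2 = 2, Case 2 applies: T(n) = Θ(n^log_b(a) · log n) = O(n^2 log n).

Answer: O(n^2 log n) - Case 2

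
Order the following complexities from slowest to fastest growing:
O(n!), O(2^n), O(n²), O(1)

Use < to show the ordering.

Ordered by growth rate: O(1) < O(n²) < O(2^n) < O(n!)

Answer: O(1) < O(n²) < O(2^n) < O(n!)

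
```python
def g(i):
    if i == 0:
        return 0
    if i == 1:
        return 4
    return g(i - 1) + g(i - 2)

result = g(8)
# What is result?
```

Build up from base cases: g(0)=0, g(1)=4, g(2)=4, g(3)=8, g(4)=12, g(5)=20, g(6)=32, ..., g(8)=84

Answer: 84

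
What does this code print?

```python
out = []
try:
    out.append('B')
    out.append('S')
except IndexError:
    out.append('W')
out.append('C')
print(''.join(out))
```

Execution trace: 'B' (try body) → 'S' (try body, no exception) → 'C' (after the try/except). Output: BSC

Answer: BSC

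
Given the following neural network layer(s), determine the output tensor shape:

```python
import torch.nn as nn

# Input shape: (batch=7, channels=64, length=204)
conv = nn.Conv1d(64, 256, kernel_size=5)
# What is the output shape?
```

Input: (7, 64, 204) -> Output: (7, 256, 200)

Answer: (7, 256, 200)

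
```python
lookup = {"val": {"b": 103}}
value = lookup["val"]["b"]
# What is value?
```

Trace:
`lookup = {"val": {"b": 103}}` → lookup = {'val': {'b': 103}}
`value = lookup["val"]["b"]` → value = 103
So value = 103

Answer: 103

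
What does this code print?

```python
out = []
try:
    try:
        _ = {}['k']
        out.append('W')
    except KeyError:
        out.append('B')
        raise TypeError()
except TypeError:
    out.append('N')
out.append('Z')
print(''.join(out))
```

Execution trace: 'B' (inner except KeyError) → 'N' (outer except TypeError) → 'Z' (after the try/except). Output: BNZ

Answer: BNZ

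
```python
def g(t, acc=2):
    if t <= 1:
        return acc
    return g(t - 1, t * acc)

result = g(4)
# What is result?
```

Accumulator trace (n, acc): (4, 2) -> (3, 8) -> (2, 24) -> (1, 48) -> return 48

Answer: 48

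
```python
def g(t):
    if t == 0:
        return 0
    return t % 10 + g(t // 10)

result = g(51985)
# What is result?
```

Sum of digits of 51985: 5 + 8 + 9 + 1 + 5 = 28

Answer: 28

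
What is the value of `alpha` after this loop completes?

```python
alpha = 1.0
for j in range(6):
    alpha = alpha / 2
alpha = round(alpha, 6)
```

Halving LR 6 times: 1 / 2^6
`alpha` takes the values: 1.0 → 0.5 → 0.25 → 0.125 → 0.0625 → 0.03125 → 0.015625

Answer: 0.015625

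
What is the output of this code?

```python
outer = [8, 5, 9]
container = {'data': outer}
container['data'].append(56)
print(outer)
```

Key concept: dict holds reference to list.
Step by step:
`outer = [8, 5, 9]` → outer = [8, 5, 9]
`container = {'data': outer}` → container = {'data': [8, 5, 9]}
`container['data'].append(56)` → outer = [8, 5, 9, 56]; container = {'data': [8, 5, 9, 56]}
`print(outer)` → prints [8, 5, 9, 56]

Answer: [8, 5, 9, 56]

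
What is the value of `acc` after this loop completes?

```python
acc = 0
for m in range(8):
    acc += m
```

Sum of 0 to 7 = 28
`acc` takes the values: 0 → 1 → 3 → 6 → 10 → 15 → 21 → 28

Answer: 28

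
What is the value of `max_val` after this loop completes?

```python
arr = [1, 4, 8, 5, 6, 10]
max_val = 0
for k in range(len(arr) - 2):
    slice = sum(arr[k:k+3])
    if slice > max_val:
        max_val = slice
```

Max sum of 3-element window in [1, 4, 8, 5, 6, 10]
`max_val` takes the values: 0 → 13 → 17 → 19 → 21

Answer: 21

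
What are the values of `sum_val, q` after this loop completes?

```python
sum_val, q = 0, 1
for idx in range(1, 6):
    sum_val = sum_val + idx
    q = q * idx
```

Sum and factorial of 1 to 5
`sum_val, q` takes the values: (0, 1) → (1, 1) → (3, 1) → (3, 2) → (6, 2) → (6, 6) → (10, 6) → (10, 24) → (15, 24) → (15, 120)

Answer: 15, 120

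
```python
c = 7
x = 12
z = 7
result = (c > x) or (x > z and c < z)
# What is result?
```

Trace:
`c = 7` → c = 7
`x = 12` → x = 12
`z = 7` → z = 7
`result = (c > x) or (x > z and c < z)` → result = False
So result = False

Answer: False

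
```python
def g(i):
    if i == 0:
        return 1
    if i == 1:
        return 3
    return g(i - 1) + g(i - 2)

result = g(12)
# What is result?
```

Build up from base cases: g(0)=1, g(1)=3, g(2)=4, g(3)=7, g(4)=11, g(5)=18, g(6)=29, ..., g(12)=521

Answer: 521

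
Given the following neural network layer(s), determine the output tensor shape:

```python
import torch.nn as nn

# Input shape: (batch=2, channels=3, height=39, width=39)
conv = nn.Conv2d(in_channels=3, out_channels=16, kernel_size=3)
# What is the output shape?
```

Input: (2, 3, 39, 39) -> Output: (2, 16, 37, 37)

Answer: (2, 16, 37, 37)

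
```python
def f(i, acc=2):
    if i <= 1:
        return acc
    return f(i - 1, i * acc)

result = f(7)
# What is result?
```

Accumulator trace (n, acc): (7, 2) -> (6, 14) -> (5, 84) -> (4, 420) -> (3, 1680) -> (2, 5040) -> (1, 10080) -> return 10080

Answer: 10080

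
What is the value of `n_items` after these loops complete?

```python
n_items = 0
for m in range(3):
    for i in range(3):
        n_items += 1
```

3 * 3 = 9
`n_items` takes the values: 0 → 1 → 2 → 3 → 4 → 5 → 6 → 7 → 8 → 9

Answer: 9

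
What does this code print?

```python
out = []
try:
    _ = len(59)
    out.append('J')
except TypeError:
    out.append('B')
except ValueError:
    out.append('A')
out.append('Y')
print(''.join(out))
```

Execution trace: 'B' (except TypeError) → 'Y' (after the try/except). Output: BY

Answer: BY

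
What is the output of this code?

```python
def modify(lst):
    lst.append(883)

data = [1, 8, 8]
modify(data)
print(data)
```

Key concept: function modifies passed list.
Step by step:
`data = [1, 8, 8]` → data = [1, 8, 8]
`modify(data)` → data = [1, 8, 8, 883]
`print(data)` → prints [1, 8, 8, 883]

Answer: [1, 8, 8, 883]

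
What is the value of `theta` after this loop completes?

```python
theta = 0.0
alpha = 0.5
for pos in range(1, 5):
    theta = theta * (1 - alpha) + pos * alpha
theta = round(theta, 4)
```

Moving average with lr=0.5
`theta` takes the values: 0.0 → 0.5 → 1.25 → 2.125 → 3.0625

Answer: 3.0625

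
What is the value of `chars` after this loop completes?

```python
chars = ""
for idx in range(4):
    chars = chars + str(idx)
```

Concatenate digits 0 to 3
`chars` takes the values: "" → "0" → "01" → "012" → "0123"

Answer: "0123"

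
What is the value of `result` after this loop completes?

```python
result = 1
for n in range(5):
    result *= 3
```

3^5 = 243
`result` takes the values: 1 → 3 → 9 → 27 → 81 → 243

Answer: 243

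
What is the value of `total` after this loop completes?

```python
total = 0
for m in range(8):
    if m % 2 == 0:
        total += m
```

Sum of even numbers 0 to 7
`total` takes the values: 0 → 2 → 6 → 12

Answer: 12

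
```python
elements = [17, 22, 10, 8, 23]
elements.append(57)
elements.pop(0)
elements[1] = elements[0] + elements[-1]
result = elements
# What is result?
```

Trace:
`elements = [17, 22, 10, 8, 23]` → elements = [17, 22, 10, 8, 23]
`elements.append(57)` → elements = [17, 22, 10, 8, 23, 57]
`elements.pop(0)` → elements = [22, 10, 8, 23, 57]
`elements[1] = elements[0] + elements[-1]` → elements = [22, 79, 8, 23, 57]
`result = elements` → result = [22, 79, 8, 23, 57]
So result = [22, 79, 8, 23, 57]

Answer: [22, 79, 8, 23, 57]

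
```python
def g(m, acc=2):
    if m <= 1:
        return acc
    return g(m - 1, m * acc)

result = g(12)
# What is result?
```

Accumulator trace (n, acc): (12, 2) -> (11, 24) -> (10, 264) -> (9, 2640) -> (8, 23760) -> (7, 190080) -> (6, 1330560) -> (5, 7983360) -> (4, 39916800) -> (3, 159667200) -> (2, 479001600) -> (1, 958003200) -> return 958003200

Answer: 958003200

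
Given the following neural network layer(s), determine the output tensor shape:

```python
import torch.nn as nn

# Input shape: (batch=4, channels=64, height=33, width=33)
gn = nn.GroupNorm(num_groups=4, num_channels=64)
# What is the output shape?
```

Input: (4, 64, 33, 33) -> Output: (4, 64, 33, 33)

Answer: (4, 64, 33, 33)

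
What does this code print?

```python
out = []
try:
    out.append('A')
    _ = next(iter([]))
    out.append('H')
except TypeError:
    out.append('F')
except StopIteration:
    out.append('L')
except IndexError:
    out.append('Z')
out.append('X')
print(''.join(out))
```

Execution trace: 'A' (try body) → 'L' (except StopIteration) → 'X' (after the try/except). Output: ALX

Answer: ALX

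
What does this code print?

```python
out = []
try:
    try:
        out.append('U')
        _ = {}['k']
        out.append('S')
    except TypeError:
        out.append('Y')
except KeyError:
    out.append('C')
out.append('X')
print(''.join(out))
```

Execution trace: 'U' (try body) → 'C' (outer except KeyError) → 'X' (after the try/except). Output: UCX

Answer: UCX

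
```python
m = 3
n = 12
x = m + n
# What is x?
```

Trace:
`m = 3` → m = 3
`n = 12` → n = 12
`x = m + n` → x = 15
So x = 15

Answer: 15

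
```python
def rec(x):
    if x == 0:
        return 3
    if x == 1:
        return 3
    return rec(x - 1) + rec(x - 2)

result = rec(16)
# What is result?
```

Build up from base cases: rec(0)=3, rec(1)=3, rec(2)=6, rec(3)=9, rec(4)=15, rec(5)=24, rec(6)=39, ..., rec(16)=4791

Answer: 4791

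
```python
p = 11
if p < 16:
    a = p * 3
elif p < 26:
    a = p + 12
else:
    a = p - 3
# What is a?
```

Trace:
`p = 11` → p = 11
`if p < 16: ...` → p < 16 is True → a = 33
So a = 33

Answer: 33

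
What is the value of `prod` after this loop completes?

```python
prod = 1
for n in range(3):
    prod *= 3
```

3^3 = 27
`prod` takes the values: 1 → 3 → 9 → 27

Answer: 27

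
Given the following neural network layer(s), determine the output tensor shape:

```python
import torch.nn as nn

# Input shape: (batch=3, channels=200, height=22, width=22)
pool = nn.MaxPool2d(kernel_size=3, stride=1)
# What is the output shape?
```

Input: (3, 200, 22, 22) -> Output: (3, 200, 20, 20)

Answer: (3, 200, 20, 20)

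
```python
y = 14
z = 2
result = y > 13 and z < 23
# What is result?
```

Trace:
`y = 14` → y = 14
`z = 2` → z = 2
`result = y > 13 and z < 23` → result = True
So result = True

Answer: True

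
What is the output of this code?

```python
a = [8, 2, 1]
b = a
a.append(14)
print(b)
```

Key concept: basic list aliasing.
Step by step:
`a = [8, 2, 1]` → a = [8, 2, 1]
`b = a` → b = [8, 2, 1] (same object as a)
`a.append(14)` → a = [8, 2, 1, 14] (same object as b); b = [8, 2, 1, 14] (same object as a)
`print(b)` → prints [8, 2, 1, 14]

Answer: [8, 2, 1, 14]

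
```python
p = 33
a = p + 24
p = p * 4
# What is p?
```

Trace:
`p = 33` → p = 33
`a = p + 24` → a = 57
`p = p * 4` → p = 132
So p = 132

Answer: 132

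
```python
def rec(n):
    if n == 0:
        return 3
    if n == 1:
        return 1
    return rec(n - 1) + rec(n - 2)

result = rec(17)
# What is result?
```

Build up from base cases: rec(0)=3, rec(1)=1, rec(2)=4, rec(3)=5, rec(4)=9, rec(5)=14, rec(6)=23, ..., rec(17)=4558

Answer: 4558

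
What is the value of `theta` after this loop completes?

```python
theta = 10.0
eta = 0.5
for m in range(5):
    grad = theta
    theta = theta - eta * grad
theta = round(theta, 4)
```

Gradient descent: w = 10.0 * (1 - 0.5)^5
`theta` takes the values: 10.0 → 5.0 → 2.5 → 1.25 → 0.625 → 0.3125

Answer: 0.3125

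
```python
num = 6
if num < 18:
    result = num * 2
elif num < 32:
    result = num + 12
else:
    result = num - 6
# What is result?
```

Trace:
`num = 6` → num = 6
`if num < 18: ...` → num < 18 is True → result = 12
So result = 12

Answer: 12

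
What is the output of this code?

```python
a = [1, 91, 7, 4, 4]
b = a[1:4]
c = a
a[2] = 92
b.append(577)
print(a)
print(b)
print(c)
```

Key concept: slice vs alias.
Step by step:
`a = [1, 91, 7, 4, 4]` → a = [1, 91, 7, 4, 4]
`b = a[1:4]` → b = [91, 7, 4]
`c = a` → c = [1, 91, 7, 4, 4] (same object as a)
`a[2] = 92` → a = [1, 91, 92, 4, 4] (same object as c); c = [1, 91, 92, 4, 4] (same object as a)
`b.append(577)` → b = [91, 7, 4, 577]
`print(a)` → prints [1, 91, 92, 4, 4]
`print(b)` → prints [91, 7, 4, 577]
`print(c)` → prints [1, 91, 92, 4, 4]

Answer:
[1, 91, 92, 4, 4]
[91, 7, 4, 577]
[1, 91, 92, 4, 4]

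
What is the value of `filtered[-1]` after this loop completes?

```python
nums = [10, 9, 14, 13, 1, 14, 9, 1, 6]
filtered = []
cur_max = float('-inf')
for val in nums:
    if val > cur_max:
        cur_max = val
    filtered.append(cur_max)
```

Running max ends at 14
`filtered` takes the values: [] → [10] → [10, 10] → [10, 10, 14] → [10, 10, 14, 14] → [10, 10, 14, 14, 14] → [10, 10, 14, 14, 14, 14] → [10, 10, 14, 14, 14, 14, 14] → [10, 10, 14, 14, 14, 14, 14, 14] → [10, 10, 14, 14, 14, 14, 14, 14, 14]
So `filtered[-1]` = 14

Answer: 14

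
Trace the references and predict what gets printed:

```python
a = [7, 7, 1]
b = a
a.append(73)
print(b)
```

Key concept: basic list aliasing.
Step by step:
`a = [7, 7, 1]` → a = [7, 7, 1]
`b = a` → b = [7, 7, 1] (same object as a)
`a.append(73)` → a = [7, 7, 1, 73] (same object as b); b = [7, 7, 1, 73] (same object as a)
`print(b)` → prints [7, 7, 1, 73]

Answer: [7, 7, 1, 73]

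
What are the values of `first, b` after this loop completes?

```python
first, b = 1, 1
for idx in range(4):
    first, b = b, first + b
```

Fibonacci: after 4 iterations
`first, b` takes the values: (1, 1) → (1, 2) → (2, 3) → (3, 5) → (5, 8)

Answer: 5, 8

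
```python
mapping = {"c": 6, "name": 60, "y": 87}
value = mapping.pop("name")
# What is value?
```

Trace:
`mapping = {"c": 6, "name": 60, "y": 87}` → mapping = {'c': 6, 'name': 60, 'y': 87}
`value = mapping.pop("name")` → mapping = {'c': 6, 'y': 87}; value = 60
So value = 60

Answer: 60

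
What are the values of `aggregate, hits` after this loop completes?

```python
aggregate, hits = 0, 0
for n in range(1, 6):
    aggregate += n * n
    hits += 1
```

Sum of squares and count
`aggregate, hits` takes the values: (0, 0) → (1, 0) → (1, 1) → (5, 1) → (5, 2) → (14, 2) → (14, 3) → (30, 3) → (30, 4) → (55, 4) → (55, 5)

Answer: 55, 5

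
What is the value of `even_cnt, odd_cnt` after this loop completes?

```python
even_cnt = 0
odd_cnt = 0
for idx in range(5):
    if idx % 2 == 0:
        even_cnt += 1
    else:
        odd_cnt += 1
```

Count evens and odds in range(5)
`even_cnt, odd_cnt` takes the values: (0, 0) → (1, 0) → (1, 1) → (2, 1) → (2, 2) → (3, 2)

Answer: 3, 2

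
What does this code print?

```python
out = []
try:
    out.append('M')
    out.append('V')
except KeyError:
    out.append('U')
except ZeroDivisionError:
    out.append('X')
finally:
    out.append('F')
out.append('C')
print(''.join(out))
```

Execution trace: 'M' (try body) → 'V' (try body, no exception) → 'F' (finally) → 'C' (after the try/except). Output: MVFC

Answer: MVFC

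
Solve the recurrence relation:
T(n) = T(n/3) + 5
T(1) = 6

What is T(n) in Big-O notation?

Each step divides n by 3 and adds 5. After log_3(n) steps we reach T(1)=6. So T(n) = 5·log_3(n) + 6 = O(log n).

Answer: O(log n)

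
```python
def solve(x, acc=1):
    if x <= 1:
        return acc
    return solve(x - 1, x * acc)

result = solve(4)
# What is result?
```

Accumulator trace (n, acc): (4, 1) -> (3, 4) -> (2, 12) -> (1, 24) -> return 24

Answer: 24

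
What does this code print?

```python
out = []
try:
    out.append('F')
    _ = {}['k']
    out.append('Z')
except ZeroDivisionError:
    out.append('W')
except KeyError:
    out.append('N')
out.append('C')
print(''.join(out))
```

Execution trace: 'F' (try body) → 'N' (except KeyError) → 'C' (after the try/except). Output: FNC

Answer: FNC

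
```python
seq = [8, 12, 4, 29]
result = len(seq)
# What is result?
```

Trace:
`seq = [8, 12, 4, 29]` → seq = [8, 12, 4, 29]
`result = len(seq)` → result = 4
So result = 4

Answer: 4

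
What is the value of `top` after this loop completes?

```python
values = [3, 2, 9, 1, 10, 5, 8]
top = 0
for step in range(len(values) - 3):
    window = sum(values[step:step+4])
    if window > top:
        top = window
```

Max sum of 4-element window in [3, 2, 9, 1, 10, 5, 8]
`top` takes the values: 0 → 15 → 22 → 25

Answer: 25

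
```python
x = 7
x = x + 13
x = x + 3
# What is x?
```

Trace:
`x = 7` → x = 7
`x = x + 13` → x = 20
`x = x + 3` → x = 23
So x = 23

Answer: 23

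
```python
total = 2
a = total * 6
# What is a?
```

Trace:
`total = 2` → total = 2
`a = total * 6` → a = 12
So a = 12

Answer: 12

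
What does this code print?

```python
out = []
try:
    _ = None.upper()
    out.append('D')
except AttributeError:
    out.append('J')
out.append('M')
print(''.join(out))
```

Execution trace: 'J' (except AttributeError) → 'M' (after the try/except). Output: JM

Answer: JM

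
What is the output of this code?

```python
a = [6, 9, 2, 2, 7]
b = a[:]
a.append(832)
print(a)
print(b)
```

Key concept: slice [:] creates copy.
Step by step:
`a = [6, 9, 2, 2, 7]` → a = [6, 9, 2, 2, 7]
`b = a[:]` → b = [6, 9, 2, 2, 7]
`a.append(832)` → a = [6, 9, 2, 2, 7, 832]
`print(a)` → prints [6, 9, 2, 2, 7, 832]
`print(b)` → prints [6, 9, 2, 2, 7]

Answer:
[6, 9, 2, 2, 7, 832]
[6, 9, 2, 2, 7]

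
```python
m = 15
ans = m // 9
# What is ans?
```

Trace:
`m = 15` → m = 15
`ans = m // 9` → ans = 1
So ans = 1

Answer: 1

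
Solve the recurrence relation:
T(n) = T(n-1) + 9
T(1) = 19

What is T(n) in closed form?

Unrolling: T(n) = T(1) + 9·(n-1) = 19 + 9(n-1) = 9n + 10.

Answer: T(n) = 9n + 10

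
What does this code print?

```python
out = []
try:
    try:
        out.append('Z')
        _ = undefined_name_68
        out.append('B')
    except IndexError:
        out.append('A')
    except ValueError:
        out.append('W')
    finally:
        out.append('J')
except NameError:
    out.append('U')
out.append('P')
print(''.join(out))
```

Execution trace: 'Z' (inner try body) → 'J' (inner finally) → 'U' (outer except NameError) → 'P' (after the try/except). Output: ZJUP

Answer: ZJUP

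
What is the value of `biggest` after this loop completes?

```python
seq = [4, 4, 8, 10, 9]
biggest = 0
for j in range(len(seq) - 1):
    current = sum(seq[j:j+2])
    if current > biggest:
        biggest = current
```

Max sum of 2-element window in [4, 4, 8, 10, 9]
`biggest` takes the values: 0 → 8 → 12 → 18 → 19

Answer: 19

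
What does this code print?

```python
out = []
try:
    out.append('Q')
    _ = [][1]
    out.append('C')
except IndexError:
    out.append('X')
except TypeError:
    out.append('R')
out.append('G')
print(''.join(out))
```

Execution trace: 'Q' (try body) → 'X' (except IndexError) → 'G' (after the try/except). Output: QXG

Answer: QXG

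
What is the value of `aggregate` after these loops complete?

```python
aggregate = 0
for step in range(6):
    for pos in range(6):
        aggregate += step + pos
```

Sum of all step+pos for step,pos in 6x6
`aggregate` takes the values: 0 → 1 → 3 → 6 → 10 → 15 → 16 → 18 → 21 → 25 → 30 → 36 → 38 → 41 → 45 → 50 → 56 → 63 → 66 → 70 → 75 → 81 → 88 → 96 → 100 → 105 → 111 → 118 → 126 → 135 → 140 → 146 → 153 → 161 → 170 → 180

Answer: 180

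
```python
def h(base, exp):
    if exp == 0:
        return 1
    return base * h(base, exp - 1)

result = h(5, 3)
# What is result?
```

h(5, 3) = 5 * 5 * 5 = 125

Answer: 125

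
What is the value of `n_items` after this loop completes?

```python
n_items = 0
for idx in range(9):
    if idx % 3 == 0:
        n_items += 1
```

Count numbers divisible by 3 in range(9)
`n_items` takes the values: 0 → 1 → 2 → 3

Answer: 3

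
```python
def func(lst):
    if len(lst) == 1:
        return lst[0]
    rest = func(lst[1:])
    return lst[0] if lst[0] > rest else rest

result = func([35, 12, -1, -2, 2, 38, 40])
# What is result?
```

Recursive max over [35, 12, -1, -2, 2, 38, 40] = 40

Answer: 40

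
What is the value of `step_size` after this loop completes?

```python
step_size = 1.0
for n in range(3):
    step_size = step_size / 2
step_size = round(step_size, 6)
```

Halving LR 3 times: 1 / 2^3
`step_size` takes the values: 1.0 → 0.5 → 0.25 → 0.125

Answer: 0.125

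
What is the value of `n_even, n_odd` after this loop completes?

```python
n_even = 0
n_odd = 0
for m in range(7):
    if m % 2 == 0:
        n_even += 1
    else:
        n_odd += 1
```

Count evens and odds in range(7)
`n_even, n_odd` takes the values: (0, 0) → (1, 0) → (1, 1) → (2, 1) → (2, 2) → (3, 2) → (3, 3) → (4, 3)

Answer: 4, 3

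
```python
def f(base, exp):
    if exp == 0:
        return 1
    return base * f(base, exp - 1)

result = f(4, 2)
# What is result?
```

f(4, 2) = 4 * 4 = 16

Answer: 16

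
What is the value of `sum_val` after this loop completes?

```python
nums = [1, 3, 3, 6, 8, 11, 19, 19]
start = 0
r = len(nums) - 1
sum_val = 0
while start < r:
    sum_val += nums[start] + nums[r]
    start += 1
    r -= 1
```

Sum of pairs from ends
`sum_val` takes the values: 0 → 20 → 42 → 56 → 70

Answer: 70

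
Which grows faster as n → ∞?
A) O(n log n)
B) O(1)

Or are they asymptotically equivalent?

O(n log n) vs O(1): Higher order terms dominate.

Answer: A) O(n log n) grows faster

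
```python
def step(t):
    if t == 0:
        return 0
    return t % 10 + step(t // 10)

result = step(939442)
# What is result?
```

Sum of digits of 939442: 2 + 4 + 4 + 9 + 3 + 9 = 31

Answer: 31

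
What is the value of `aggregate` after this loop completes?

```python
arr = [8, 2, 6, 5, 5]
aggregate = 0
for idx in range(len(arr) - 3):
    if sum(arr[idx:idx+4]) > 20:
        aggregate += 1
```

Count windows with sum > 20
`aggregate` takes the values: 0 → 1

Answer: 1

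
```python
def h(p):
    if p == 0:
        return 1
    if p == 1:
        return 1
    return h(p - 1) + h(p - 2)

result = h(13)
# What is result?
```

Build up from base cases: h(0)=1, h(1)=1, h(2)=2, h(3)=3, h(4)=5, h(5)=8, h(6)=13, ..., h(13)=377

Answer: 377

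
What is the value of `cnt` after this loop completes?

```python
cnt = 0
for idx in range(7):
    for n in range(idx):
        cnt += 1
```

Triangle number: 0+1+2+...+6
`cnt` takes the values: 0 → 1 → 2 → 3 → 4 → 5 → 6 → 7 → 8 → 9 → 10 → 11 → 12 → 13 → 14 → 15 → 16 → 17 → 18 → 19 → 20 → 21

Answer: 21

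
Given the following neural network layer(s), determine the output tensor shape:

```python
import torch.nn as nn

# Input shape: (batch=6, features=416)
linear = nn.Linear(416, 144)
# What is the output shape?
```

Input: (6, 416) -> Output: (6, 144)

Answer: (6, 144)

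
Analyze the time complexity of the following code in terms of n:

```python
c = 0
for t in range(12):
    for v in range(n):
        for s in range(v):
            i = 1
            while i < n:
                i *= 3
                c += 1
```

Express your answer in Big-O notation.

Each loop level contributes: 1 × n × n × log n. Multiplying the contributions gives O(n^2 log n).

Answer: O(n^2 log n)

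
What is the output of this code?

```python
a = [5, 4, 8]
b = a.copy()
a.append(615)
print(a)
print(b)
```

Key concept: list.copy() creates independent copy.
Step by step:
`a = [5, 4, 8]` → a = [5, 4, 8]
`b = a.copy()` → b = [5, 4, 8]
`a.append(615)` → a = [5, 4, 8, 615]
`print(a)` → prints [5, 4, 8, 615]
`print(b)` → prints [5, 4, 8]

Answer:
[5, 4, 8, 615]
[5, 4, 8]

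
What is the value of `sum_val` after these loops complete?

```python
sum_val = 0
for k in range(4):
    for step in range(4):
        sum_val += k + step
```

Sum of all k+step for k,step in 4x4
`sum_val` takes the values: 0 → 1 → 3 → 6 → 7 → 9 → 12 → 16 → 18 → 21 → 25 → 30 → 33 → 37 → 42 → 48

Answer: 48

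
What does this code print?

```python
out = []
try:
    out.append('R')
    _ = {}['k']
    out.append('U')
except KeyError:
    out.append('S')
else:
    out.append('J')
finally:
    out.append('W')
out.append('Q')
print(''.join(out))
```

Execution trace: 'R' (try body) → 'S' (except KeyError) → 'W' (finally) → 'Q' (after the try/except). Output: RSWQ

Answer: RSWQ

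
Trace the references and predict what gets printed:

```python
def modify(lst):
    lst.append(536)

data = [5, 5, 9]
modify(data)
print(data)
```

Key concept: function modifies passed list.
Step by step:
`data = [5, 5, 9]` → data = [5, 5, 9]
`modify(data)` → data = [5, 5, 9, 536]
`print(data)` → prints [5, 5, 9, 536]

Answer: [5, 5, 9, 536]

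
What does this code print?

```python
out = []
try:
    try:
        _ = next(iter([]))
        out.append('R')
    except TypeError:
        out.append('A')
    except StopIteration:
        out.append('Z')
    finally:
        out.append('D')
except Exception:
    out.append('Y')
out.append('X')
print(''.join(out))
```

Execution trace: 'Z' (inner except StopIteration) → 'D' (inner finally) → 'X' (after the try/except). Output: ZDX

Answer: ZDX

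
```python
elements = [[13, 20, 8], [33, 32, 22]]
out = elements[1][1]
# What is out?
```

Trace:
`elements = [[13, 20, 8], [33, 32, 22]]` → elements = [[13, 20, 8], [33, 32, 22]]
`out = elements[1][1]` → out = 32
So out = 32

Answer: 32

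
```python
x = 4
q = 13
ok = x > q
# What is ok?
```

Trace:
`x = 4` → x = 4
`q = 13` → q = 13
`ok = x > q` → ok = False
So ok = False

Answer: False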